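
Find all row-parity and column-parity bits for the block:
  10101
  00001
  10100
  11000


Row parities: 1100
Column parities: 11000

Row P: 1100, Col P: 11000, Corner: 0


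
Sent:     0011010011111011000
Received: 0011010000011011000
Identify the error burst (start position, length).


XOR: 0000000011100000000

Burst at position 8, length 3


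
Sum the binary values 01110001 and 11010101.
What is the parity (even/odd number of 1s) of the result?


01110001 = 113
11010101 = 213
Sum = 326 = 101000110
1s count = 4

even parity (4 ones in 101000110)


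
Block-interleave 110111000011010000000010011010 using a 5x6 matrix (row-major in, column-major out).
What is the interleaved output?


Matrix:
  110111
  000011
  010000
  000010
  011010
Read columns: 100001010100001100001101111000

100001010100001100001101111000


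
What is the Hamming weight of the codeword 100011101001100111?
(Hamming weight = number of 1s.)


Counting 1s in 100011101001100111

10


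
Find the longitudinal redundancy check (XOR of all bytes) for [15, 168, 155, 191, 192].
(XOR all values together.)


XOR chain: 15 ^ 168 ^ 155 ^ 191 ^ 192 = 67

67


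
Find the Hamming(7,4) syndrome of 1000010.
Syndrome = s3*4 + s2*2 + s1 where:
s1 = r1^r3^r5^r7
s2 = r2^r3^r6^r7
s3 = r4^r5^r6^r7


s1=1, s2=1, s3=1

Syndrome = 7 (error at position 7)


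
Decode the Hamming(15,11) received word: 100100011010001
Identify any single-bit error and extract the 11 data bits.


Syndrome = 0: no error detected

Data: 00001010001 (no errors)


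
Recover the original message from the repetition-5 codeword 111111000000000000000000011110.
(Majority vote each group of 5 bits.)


Groups: 11111, 10000, 00000, 00000, 00000, 11110
Majority votes: 100001

100001


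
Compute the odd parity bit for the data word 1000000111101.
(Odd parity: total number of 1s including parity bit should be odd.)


Number of 1s in data: 6
Parity bit: 1

1


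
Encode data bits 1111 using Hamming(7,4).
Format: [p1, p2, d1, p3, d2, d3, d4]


Parity bits: p1=1, p2=1, p3=1

1111111


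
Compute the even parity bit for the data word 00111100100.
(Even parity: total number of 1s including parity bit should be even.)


Number of 1s in data: 5
Parity bit: 1

1


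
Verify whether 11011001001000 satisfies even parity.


Number of 1s: 6

Yes, parity is correct (6 ones)


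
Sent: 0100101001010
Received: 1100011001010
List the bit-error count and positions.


XOR: 1000110000000

3 error(s) at position(s): 0, 4, 5


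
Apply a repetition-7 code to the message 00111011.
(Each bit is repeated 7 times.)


Each bit -> 7 copies

00000000000000111111111111111111111000000011111111111111


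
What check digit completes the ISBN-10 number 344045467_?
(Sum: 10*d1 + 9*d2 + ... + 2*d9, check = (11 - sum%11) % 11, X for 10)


Weighted sum: 195
195 mod 11 = 8

Check digit: 3


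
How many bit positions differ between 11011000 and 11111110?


XOR: 00100110
Count of 1s: 3

3


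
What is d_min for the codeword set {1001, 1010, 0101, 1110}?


Comparing all pairs, minimum distance: 1
Can detect 0 errors, correct 0 errors

1


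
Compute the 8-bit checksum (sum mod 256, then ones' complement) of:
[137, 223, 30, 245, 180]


Sum = 815 mod 256 = 47
Complement = 208

208


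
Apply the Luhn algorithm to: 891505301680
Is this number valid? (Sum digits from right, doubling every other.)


Luhn sum = 49
49 mod 10 = 9

Invalid (Luhn sum mod 10 = 9)


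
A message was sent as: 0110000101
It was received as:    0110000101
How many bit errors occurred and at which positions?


XOR: 0000000000

0 errors (received matches sent)


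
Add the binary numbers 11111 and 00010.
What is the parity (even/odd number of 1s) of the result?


11111 = 31
00010 = 2
Sum = 33 = 100001
1s count = 2

even parity (2 ones in 100001)


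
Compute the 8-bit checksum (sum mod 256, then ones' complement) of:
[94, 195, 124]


Sum = 413 mod 256 = 157
Complement = 98

98


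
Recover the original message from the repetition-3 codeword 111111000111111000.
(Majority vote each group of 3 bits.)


Groups: 111, 111, 000, 111, 111, 000
Majority votes: 110110

110110


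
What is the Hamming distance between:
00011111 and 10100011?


XOR: 10111100
Count of 1s: 5

5


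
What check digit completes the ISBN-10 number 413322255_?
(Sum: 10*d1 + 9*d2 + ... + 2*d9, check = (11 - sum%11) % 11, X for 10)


Weighted sum: 149
149 mod 11 = 6

Check digit: 5


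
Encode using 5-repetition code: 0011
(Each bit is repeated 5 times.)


Each bit -> 5 copies

00000000001111111111


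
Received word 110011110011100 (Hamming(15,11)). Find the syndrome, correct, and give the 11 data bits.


Syndrome = 5: error at position 5

Data: 00110011100 (corrected bit 5)


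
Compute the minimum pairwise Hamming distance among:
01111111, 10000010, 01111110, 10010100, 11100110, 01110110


Comparing all pairs, minimum distance: 1
Can detect 0 errors, correct 0 errors

1


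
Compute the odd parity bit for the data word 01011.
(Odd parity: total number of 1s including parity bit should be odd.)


Number of 1s in data: 3
Parity bit: 0

0


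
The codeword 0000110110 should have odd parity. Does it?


Number of 1s: 4

No, parity error (4 ones)


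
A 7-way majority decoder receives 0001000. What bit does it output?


Ones: 1 out of 7
Threshold: 4

0 (1/7 voted 1)


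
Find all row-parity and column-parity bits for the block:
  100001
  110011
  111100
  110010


Row parities: 0001
Column parities: 011100

Row P: 0001, Col P: 011100, Corner: 1


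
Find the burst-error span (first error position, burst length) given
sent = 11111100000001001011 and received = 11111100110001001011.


XOR: 00000000110000000000

Burst at position 8, length 2


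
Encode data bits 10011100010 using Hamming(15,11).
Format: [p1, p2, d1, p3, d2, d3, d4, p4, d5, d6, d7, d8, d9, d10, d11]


Parity bits: p1=1, p2=0, p3=0, p4=1

101000111100010


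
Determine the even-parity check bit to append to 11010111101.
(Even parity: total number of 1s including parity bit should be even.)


Number of 1s in data: 8
Parity bit: 0

0


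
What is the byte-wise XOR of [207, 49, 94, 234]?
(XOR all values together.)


XOR chain: 207 ^ 49 ^ 94 ^ 234 = 74

74


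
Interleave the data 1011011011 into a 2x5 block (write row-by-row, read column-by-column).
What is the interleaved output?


Matrix:
  10110
  11011
Read columns: 1101101101

1101101101


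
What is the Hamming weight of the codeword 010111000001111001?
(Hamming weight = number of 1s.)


Counting 1s in 010111000001111001

9


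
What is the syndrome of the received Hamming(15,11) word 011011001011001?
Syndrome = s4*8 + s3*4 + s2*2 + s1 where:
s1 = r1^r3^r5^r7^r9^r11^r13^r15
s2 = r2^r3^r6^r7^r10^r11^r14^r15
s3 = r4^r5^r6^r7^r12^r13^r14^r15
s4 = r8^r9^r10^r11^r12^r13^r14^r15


s1=1, s2=1, s3=0, s4=0

Syndrome = 3 (error at position 3)


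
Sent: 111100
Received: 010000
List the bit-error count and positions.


XOR: 101100

3 error(s) at position(s): 0, 2, 3


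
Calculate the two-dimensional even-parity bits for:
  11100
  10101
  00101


Row parities: 110
Column parities: 01100

Row P: 110, Col P: 01100, Corner: 0


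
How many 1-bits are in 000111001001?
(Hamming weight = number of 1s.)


Counting 1s in 000111001001

5


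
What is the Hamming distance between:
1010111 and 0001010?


XOR: 1011101
Count of 1s: 5

5


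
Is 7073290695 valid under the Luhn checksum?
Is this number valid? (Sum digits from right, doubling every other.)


Luhn sum = 46
46 mod 10 = 6

Invalid (Luhn sum mod 10 = 6)


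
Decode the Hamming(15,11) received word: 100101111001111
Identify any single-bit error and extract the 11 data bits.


Syndrome = 5: error at position 5

Data: 01111001111 (corrected bit 5)


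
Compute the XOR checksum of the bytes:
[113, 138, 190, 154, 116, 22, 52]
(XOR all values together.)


XOR chain: 113 ^ 138 ^ 190 ^ 154 ^ 116 ^ 22 ^ 52 = 137

137


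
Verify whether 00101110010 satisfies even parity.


Number of 1s: 5

No, parity error (5 ones)


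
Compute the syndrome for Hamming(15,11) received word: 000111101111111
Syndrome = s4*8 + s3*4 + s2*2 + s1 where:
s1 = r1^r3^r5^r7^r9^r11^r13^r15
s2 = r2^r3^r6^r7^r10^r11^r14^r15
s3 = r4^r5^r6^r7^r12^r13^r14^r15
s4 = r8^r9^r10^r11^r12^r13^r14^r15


s1=0, s2=0, s3=0, s4=1

Syndrome = 8 (error at position 8)


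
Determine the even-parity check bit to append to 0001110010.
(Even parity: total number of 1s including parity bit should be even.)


Number of 1s in data: 4
Parity bit: 0

0


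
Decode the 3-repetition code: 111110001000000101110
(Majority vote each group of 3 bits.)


Groups: 111, 110, 001, 000, 000, 101, 110
Majority votes: 1100011

1100011


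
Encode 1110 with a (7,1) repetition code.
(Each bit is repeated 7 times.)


Each bit -> 7 copies

1111111111111111111110000000


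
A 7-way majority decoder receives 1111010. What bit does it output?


Ones: 5 out of 7
Threshold: 4

1 (5/7 voted 1)


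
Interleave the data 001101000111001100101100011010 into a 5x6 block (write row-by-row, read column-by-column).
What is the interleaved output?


Matrix:
  001101
  000111
  001100
  101100
  011010
Read columns: 000100000110111111100100111000

000100000110111111100100111000


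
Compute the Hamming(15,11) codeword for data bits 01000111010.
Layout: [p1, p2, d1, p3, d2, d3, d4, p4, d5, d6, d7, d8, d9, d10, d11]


Parity bits: p1=0, p2=1, p3=1, p4=0

010110000111010


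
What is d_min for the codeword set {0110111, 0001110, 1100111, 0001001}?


Comparing all pairs, minimum distance: 2
Can detect 1 errors, correct 0 errors

2


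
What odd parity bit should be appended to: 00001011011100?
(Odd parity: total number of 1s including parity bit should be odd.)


Number of 1s in data: 6
Parity bit: 1

1


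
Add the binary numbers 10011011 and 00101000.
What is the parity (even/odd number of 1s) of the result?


10011011 = 155
00101000 = 40
Sum = 195 = 11000011
1s count = 4

even parity (4 ones in 11000011)


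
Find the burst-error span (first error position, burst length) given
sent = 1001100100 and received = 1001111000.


XOR: 0000011100

Burst at position 5, length 3


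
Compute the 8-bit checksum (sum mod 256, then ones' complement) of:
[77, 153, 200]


Sum = 430 mod 256 = 174
Complement = 81

81


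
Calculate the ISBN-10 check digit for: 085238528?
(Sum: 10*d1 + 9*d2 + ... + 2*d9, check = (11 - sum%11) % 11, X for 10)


Weighted sum: 226
226 mod 11 = 6

Check digit: 5


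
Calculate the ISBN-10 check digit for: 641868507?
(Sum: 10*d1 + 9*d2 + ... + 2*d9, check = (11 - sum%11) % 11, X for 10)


Weighted sum: 270
270 mod 11 = 6

Check digit: 5


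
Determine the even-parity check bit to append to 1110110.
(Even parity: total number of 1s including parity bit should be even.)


Number of 1s in data: 5
Parity bit: 1

1


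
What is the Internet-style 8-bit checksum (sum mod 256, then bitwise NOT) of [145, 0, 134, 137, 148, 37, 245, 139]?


Sum = 985 mod 256 = 217
Complement = 38

38


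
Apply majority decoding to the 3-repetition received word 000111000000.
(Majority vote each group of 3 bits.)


Groups: 000, 111, 000, 000
Majority votes: 0100

0100


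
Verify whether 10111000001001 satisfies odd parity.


Number of 1s: 6

No, parity error (6 ones)


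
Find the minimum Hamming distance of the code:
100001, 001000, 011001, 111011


Comparing all pairs, minimum distance: 2
Can detect 1 errors, correct 0 errors

2


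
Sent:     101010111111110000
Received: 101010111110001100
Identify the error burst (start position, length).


XOR: 000000000001111100

Burst at position 11, length 5


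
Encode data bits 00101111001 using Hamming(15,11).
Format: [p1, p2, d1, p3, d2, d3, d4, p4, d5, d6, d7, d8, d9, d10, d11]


Parity bits: p1=1, p2=0, p3=1, p4=1

100101011111001


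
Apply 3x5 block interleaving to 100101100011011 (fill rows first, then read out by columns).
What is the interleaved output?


Matrix:
  10010
  11000
  11011
Read columns: 111011000101001

111011000101001


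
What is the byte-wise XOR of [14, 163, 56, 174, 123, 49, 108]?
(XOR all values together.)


XOR chain: 14 ^ 163 ^ 56 ^ 174 ^ 123 ^ 49 ^ 108 = 29

29


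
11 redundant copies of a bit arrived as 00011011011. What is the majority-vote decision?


Ones: 6 out of 11
Threshold: 6

1 (6/11 voted 1)


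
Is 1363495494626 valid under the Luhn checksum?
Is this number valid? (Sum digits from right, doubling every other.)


Luhn sum = 78
78 mod 10 = 8

Invalid (Luhn sum mod 10 = 8)


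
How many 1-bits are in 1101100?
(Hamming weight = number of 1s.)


Counting 1s in 1101100

4


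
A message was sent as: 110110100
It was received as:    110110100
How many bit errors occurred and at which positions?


XOR: 000000000

0 errors (received matches sent)


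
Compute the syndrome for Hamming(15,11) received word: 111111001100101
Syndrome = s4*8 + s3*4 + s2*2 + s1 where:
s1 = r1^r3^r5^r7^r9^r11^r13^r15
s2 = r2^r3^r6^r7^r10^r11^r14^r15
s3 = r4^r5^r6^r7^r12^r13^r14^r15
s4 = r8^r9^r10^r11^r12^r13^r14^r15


s1=0, s2=1, s3=1, s4=0

Syndrome = 6 (error at position 6)


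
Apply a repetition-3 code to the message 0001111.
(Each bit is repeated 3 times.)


Each bit -> 3 copies

000000000111111111111


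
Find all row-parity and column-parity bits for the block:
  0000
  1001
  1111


Row parities: 000
Column parities: 0110

Row P: 000, Col P: 0110, Corner: 0


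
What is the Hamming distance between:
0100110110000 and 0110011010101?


XOR: 0010101100101
Count of 1s: 6

6


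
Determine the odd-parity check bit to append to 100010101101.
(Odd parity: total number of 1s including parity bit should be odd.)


Number of 1s in data: 6
Parity bit: 1

1


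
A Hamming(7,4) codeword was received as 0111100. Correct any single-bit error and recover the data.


Syndrome = 0: no error detected

Data: 1100 (no errors)


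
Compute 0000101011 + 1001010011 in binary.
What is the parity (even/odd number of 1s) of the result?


0000101011 = 43
1001010011 = 595
Sum = 638 = 1001111110
1s count = 7

odd parity (7 ones in 1001111110)


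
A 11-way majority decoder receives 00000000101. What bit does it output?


Ones: 2 out of 11
Threshold: 6

0 (2/11 voted 1)


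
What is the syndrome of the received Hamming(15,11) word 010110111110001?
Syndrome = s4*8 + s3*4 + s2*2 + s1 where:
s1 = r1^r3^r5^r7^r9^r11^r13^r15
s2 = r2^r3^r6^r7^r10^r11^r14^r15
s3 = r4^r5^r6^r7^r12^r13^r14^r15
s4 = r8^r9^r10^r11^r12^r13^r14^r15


s1=1, s2=1, s3=0, s4=1

Syndrome = 11 (error at position 11)


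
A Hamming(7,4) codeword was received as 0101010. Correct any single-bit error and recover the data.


Syndrome = 0: no error detected

Data: 0010 (no errors)


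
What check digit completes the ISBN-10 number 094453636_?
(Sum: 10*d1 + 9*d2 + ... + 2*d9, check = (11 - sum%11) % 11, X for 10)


Weighted sum: 231
231 mod 11 = 0

Check digit: 0


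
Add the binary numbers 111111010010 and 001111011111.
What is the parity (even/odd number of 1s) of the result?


111111010010 = 4050
001111011111 = 991
Sum = 5041 = 1001110110001
1s count = 7

odd parity (7 ones in 1001110110001)


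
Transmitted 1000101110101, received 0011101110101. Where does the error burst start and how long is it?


XOR: 1011000000000

Burst at position 0, length 4


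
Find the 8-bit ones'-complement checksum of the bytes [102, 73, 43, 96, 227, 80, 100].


Sum = 721 mod 256 = 209
Complement = 46

46


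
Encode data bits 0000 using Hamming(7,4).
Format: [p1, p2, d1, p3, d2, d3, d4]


Parity bits: p1=0, p2=0, p3=0

0000000


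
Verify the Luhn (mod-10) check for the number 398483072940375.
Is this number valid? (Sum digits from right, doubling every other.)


Luhn sum = 75
75 mod 10 = 5

Invalid (Luhn sum mod 10 = 5)


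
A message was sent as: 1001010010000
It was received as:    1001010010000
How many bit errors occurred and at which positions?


XOR: 0000000000000

0 errors (received matches sent)


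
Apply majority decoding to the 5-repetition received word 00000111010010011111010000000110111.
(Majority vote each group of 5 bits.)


Groups: 00000, 11101, 00100, 11111, 01000, 00001, 10111
Majority votes: 0101001

0101001


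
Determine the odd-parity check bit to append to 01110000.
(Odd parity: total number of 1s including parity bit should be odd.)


Number of 1s in data: 3
Parity bit: 0

0


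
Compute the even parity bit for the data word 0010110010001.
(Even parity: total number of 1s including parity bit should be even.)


Number of 1s in data: 5
Parity bit: 1

1


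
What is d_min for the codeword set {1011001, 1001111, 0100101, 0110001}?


Comparing all pairs, minimum distance: 2
Can detect 1 errors, correct 0 errors

2


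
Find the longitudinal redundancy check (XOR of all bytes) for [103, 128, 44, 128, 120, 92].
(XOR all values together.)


XOR chain: 103 ^ 128 ^ 44 ^ 128 ^ 120 ^ 92 = 111

111


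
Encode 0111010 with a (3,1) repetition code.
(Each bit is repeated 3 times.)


Each bit -> 3 copies

000111111111000111000


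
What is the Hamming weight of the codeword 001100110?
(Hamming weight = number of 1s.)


Counting 1s in 001100110

4


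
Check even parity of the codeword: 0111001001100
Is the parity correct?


Number of 1s: 6

Yes, parity is correct (6 ones)


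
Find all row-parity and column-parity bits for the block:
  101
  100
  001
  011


Row parities: 0110
Column parities: 011

Row P: 0110, Col P: 011, Corner: 0


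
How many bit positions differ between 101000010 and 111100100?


XOR: 010100110
Count of 1s: 4

4


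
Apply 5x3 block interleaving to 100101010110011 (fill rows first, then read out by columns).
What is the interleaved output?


Matrix:
  100
  101
  010
  110
  011
Read columns: 110100011101001

110100011101001


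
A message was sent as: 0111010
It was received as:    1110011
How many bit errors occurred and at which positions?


XOR: 1001001

3 error(s) at position(s): 0, 3, 6


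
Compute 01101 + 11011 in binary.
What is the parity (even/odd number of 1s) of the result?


01101 = 13
11011 = 27
Sum = 40 = 101000
1s count = 2

even parity (2 ones in 101000)


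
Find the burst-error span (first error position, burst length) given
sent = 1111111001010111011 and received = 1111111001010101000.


XOR: 0000000000000010011

Burst at position 14, length 5


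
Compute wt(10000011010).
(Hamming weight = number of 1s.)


Counting 1s in 10000011010

4


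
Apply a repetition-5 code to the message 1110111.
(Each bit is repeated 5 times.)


Each bit -> 5 copies

11111111111111100000111111111111111


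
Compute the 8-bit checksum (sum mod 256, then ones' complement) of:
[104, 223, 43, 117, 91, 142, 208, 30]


Sum = 958 mod 256 = 190
Complement = 65

65


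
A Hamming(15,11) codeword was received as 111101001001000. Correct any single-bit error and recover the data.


Syndrome = 7: error at position 7

Data: 10111001000 (corrected bit 7)


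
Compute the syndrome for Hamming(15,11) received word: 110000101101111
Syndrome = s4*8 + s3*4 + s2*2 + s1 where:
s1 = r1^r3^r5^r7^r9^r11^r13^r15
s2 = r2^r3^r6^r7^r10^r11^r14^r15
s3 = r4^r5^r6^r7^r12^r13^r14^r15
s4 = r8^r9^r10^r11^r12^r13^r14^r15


s1=1, s2=1, s3=1, s4=0

Syndrome = 7 (error at position 7)


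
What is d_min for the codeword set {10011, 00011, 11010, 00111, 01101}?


Comparing all pairs, minimum distance: 1
Can detect 0 errors, correct 0 errors

1


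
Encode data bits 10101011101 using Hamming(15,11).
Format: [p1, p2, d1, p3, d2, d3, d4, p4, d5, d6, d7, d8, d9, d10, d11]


Parity bits: p1=1, p2=0, p3=0, p4=1

101001011011101


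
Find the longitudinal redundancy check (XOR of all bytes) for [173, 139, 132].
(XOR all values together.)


XOR chain: 173 ^ 139 ^ 132 = 162

162


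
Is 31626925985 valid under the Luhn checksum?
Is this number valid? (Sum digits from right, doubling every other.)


Luhn sum = 54
54 mod 10 = 4

Invalid (Luhn sum mod 10 = 4)


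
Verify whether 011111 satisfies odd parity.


Number of 1s: 5

Yes, parity is correct (5 ones)


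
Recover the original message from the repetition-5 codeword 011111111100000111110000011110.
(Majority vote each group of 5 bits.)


Groups: 01111, 11111, 00000, 11111, 00000, 11110
Majority votes: 110101

110101


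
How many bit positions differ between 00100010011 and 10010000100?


XOR: 10110010111
Count of 1s: 7

7


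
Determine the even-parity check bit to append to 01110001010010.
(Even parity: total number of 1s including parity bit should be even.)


Number of 1s in data: 6
Parity bit: 0

0


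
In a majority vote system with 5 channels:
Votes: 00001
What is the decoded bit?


Ones: 1 out of 5
Threshold: 3

0 (1/5 voted 1)


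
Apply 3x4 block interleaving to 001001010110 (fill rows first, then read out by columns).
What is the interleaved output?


Matrix:
  0010
  0101
  0110
Read columns: 000011101010

000011101010


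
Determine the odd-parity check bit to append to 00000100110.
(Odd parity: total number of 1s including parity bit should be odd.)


Number of 1s in data: 3
Parity bit: 0

0


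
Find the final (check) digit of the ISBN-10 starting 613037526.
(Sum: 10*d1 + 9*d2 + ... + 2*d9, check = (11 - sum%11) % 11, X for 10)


Weighted sum: 184
184 mod 11 = 8

Check digit: 3


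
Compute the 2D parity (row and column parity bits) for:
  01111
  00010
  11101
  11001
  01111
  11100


Row parities: 010101
Column parities: 11010

Row P: 010101, Col P: 11010, Corner: 1


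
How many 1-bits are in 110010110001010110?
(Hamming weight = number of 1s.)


Counting 1s in 110010110001010110

9


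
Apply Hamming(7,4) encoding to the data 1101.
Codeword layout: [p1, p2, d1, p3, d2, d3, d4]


Parity bits: p1=1, p2=0, p3=0

1010101


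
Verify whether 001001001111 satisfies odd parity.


Number of 1s: 6

No, parity error (6 ones)


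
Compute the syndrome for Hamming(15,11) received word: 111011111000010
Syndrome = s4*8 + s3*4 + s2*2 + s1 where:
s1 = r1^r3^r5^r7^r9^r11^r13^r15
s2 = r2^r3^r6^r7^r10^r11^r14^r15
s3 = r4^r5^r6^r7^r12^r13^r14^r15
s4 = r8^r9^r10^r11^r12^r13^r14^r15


s1=1, s2=1, s3=0, s4=1

Syndrome = 11 (error at position 11)


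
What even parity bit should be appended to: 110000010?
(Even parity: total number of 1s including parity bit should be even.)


Number of 1s in data: 3
Parity bit: 1

1


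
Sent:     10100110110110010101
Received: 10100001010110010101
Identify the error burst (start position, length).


XOR: 00000111100000000000

Burst at position 5, length 4


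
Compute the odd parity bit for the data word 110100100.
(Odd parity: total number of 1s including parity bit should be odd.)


Number of 1s in data: 4
Parity bit: 1

1


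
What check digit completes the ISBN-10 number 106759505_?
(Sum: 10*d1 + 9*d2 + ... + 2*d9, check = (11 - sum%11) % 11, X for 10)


Weighted sum: 212
212 mod 11 = 3

Check digit: 8


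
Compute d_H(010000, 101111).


XOR: 111111
Count of 1s: 6

6


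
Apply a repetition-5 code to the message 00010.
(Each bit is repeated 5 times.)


Each bit -> 5 copies

0000000000000001111100000


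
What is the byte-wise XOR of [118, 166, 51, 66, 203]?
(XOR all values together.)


XOR chain: 118 ^ 166 ^ 51 ^ 66 ^ 203 = 106

106


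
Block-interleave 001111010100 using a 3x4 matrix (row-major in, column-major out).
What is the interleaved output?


Matrix:
  0011
  1101
  0100
Read columns: 010011100110

010011100110


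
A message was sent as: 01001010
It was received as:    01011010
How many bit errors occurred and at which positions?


XOR: 00010000

1 error(s) at position(s): 3


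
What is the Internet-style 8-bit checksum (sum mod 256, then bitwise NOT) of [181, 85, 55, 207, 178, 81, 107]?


Sum = 894 mod 256 = 126
Complement = 129

129


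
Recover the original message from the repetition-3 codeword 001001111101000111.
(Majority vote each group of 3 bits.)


Groups: 001, 001, 111, 101, 000, 111
Majority votes: 001101

001101


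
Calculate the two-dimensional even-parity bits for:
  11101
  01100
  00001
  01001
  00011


Row parities: 00100
Column parities: 11010

Row P: 00100, Col P: 11010, Corner: 1


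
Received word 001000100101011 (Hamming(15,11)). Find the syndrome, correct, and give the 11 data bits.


Syndrome = 3: error at position 3

Data: 00010101011 (corrected bit 3)


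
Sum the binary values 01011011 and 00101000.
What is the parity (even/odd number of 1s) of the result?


01011011 = 91
00101000 = 40
Sum = 131 = 10000011
1s count = 3

odd parity (3 ones in 10000011)


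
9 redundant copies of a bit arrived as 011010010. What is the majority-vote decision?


Ones: 4 out of 9
Threshold: 5

0 (4/9 voted 1)


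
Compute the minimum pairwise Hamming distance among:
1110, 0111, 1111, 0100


Comparing all pairs, minimum distance: 1
Can detect 0 errors, correct 0 errors

1


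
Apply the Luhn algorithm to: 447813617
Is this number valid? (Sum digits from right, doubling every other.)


Luhn sum = 48
48 mod 10 = 8

Invalid (Luhn sum mod 10 = 8)


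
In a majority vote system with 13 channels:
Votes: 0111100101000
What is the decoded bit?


Ones: 6 out of 13
Threshold: 7

0 (6/13 voted 1)


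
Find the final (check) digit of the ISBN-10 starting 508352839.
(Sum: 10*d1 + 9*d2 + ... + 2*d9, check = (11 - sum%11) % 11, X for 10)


Weighted sum: 234
234 mod 11 = 3

Check digit: 8


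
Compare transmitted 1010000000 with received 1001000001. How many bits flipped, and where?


XOR: 0011000001

3 error(s) at position(s): 2, 3, 9


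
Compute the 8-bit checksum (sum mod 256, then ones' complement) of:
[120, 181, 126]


Sum = 427 mod 256 = 171
Complement = 84

84


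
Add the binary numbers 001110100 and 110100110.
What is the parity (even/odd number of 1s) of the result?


001110100 = 116
110100110 = 422
Sum = 538 = 1000011010
1s count = 4

even parity (4 ones in 1000011010)


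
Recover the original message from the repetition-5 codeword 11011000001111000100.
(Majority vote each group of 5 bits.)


Groups: 11011, 00000, 11110, 00100
Majority votes: 1010

1010


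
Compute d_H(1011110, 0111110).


XOR: 1100000
Count of 1s: 2

2


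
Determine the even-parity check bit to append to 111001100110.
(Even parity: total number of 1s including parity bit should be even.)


Number of 1s in data: 7
Parity bit: 1

1


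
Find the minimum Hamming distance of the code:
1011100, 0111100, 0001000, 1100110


Comparing all pairs, minimum distance: 2
Can detect 1 errors, correct 0 errors

2


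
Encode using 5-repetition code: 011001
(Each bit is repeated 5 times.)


Each bit -> 5 copies

000001111111111000000000011111


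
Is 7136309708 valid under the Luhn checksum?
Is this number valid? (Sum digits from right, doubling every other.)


Luhn sum = 48
48 mod 10 = 8

Invalid (Luhn sum mod 10 = 8)


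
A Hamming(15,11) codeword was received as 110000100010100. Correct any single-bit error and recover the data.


Syndrome = 2: error at position 2

Data: 00010010100 (corrected bit 2)


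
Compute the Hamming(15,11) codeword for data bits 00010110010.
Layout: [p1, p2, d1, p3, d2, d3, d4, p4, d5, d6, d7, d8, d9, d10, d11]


Parity bits: p1=0, p2=0, p3=0, p4=1

000000110110010


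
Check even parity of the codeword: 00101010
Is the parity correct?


Number of 1s: 3

No, parity error (3 ones)


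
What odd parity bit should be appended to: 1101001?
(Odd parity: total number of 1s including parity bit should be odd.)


Number of 1s in data: 4
Parity bit: 1

1


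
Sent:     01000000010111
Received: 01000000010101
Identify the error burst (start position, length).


XOR: 00000000000010

Burst at position 12, length 1


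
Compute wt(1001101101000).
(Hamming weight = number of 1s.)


Counting 1s in 1001101101000

6


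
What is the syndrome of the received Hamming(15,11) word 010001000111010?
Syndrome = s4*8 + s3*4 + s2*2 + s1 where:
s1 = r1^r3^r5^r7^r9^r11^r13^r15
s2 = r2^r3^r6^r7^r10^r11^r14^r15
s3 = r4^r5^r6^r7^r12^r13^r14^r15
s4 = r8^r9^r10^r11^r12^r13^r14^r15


s1=1, s2=1, s3=1, s4=0

Syndrome = 7 (error at position 7)


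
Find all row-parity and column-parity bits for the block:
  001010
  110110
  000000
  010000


Row parities: 0001
Column parities: 101100

Row P: 0001, Col P: 101100, Corner: 1


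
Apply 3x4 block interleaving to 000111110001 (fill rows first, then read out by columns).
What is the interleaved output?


Matrix:
  0001
  1111
  0001
Read columns: 010010010111

010010010111


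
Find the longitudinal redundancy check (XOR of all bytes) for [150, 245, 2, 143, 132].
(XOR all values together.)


XOR chain: 150 ^ 245 ^ 2 ^ 143 ^ 132 = 106

106


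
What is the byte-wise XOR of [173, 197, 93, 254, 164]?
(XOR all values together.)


XOR chain: 173 ^ 197 ^ 93 ^ 254 ^ 164 = 111

111


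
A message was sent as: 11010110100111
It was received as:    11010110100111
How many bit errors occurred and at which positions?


XOR: 00000000000000

0 errors (received matches sent)


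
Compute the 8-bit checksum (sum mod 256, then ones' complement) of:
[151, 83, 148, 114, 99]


Sum = 595 mod 256 = 83
Complement = 172

172


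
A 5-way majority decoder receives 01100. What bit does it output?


Ones: 2 out of 5
Threshold: 3

0 (2/5 voted 1)


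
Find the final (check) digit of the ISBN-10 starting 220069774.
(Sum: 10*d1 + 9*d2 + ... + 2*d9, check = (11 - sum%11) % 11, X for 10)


Weighted sum: 176
176 mod 11 = 0

Check digit: 0


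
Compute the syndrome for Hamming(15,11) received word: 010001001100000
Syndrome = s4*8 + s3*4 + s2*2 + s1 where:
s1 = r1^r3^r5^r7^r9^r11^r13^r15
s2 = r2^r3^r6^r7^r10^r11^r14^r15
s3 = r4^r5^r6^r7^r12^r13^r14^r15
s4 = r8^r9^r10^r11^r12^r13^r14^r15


s1=1, s2=1, s3=1, s4=0

Syndrome = 7 (error at position 7)


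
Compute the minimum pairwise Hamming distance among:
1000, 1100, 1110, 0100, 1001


Comparing all pairs, minimum distance: 1
Can detect 0 errors, correct 0 errors

1


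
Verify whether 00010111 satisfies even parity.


Number of 1s: 4

Yes, parity is correct (4 ones)


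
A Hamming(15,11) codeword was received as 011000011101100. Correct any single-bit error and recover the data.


Syndrome = 11: error at position 11

Data: 10001111100 (corrected bit 11)


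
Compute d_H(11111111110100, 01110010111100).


XOR: 10001101001000
Count of 1s: 5

5


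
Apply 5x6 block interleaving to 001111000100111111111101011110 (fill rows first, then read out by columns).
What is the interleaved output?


Matrix:
  001111
  000100
  111111
  111101
  011110
Read columns: 001100011110111111111010110110

001100011110111111111010110110


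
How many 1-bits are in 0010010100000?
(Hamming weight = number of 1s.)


Counting 1s in 0010010100000

3


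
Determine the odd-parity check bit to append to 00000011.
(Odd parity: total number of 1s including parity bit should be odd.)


Number of 1s in data: 2
Parity bit: 1

1


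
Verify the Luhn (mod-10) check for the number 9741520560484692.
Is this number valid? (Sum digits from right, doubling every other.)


Luhn sum = 77
77 mod 10 = 7

Invalid (Luhn sum mod 10 = 7)


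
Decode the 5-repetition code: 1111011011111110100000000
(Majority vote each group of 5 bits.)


Groups: 11110, 11011, 11111, 01000, 00000
Majority votes: 11100

11100


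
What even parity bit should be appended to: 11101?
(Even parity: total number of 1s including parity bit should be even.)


Number of 1s in data: 4
Parity bit: 0

0


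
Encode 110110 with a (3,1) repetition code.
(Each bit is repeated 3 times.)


Each bit -> 3 copies

111111000111111000


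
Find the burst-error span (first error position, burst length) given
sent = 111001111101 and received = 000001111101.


XOR: 111000000000

Burst at position 0, length 3


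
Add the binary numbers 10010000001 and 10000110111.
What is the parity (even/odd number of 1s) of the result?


10010000001 = 1153
10000110111 = 1079
Sum = 2232 = 100010111000
1s count = 5

odd parity (5 ones in 100010111000)


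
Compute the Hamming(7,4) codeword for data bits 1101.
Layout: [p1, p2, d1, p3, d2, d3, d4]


Parity bits: p1=1, p2=0, p3=0

1010101


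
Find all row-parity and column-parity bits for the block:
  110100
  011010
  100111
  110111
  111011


Row parities: 11011
Column parities: 000101

Row P: 11011, Col P: 000101, Corner: 0


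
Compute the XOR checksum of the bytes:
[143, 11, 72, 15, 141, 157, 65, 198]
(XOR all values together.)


XOR chain: 143 ^ 11 ^ 72 ^ 15 ^ 141 ^ 157 ^ 65 ^ 198 = 84

84


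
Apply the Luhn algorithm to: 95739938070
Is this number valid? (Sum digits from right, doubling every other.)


Luhn sum = 56
56 mod 10 = 6

Invalid (Luhn sum mod 10 = 6)


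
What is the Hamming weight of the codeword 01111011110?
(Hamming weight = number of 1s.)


Counting 1s in 01111011110

8


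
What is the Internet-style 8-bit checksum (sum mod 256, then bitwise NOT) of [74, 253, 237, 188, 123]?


Sum = 875 mod 256 = 107
Complement = 148

148


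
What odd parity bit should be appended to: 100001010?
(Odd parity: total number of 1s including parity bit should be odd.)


Number of 1s in data: 3
Parity bit: 0

0


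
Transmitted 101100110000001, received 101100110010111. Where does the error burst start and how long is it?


XOR: 000000000010110

Burst at position 10, length 4


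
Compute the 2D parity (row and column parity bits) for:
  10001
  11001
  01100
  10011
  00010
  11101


Row parities: 010110
Column parities: 01000

Row P: 010110, Col P: 01000, Corner: 1


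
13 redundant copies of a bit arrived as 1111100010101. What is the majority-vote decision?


Ones: 8 out of 13
Threshold: 7

1 (8/13 voted 1)


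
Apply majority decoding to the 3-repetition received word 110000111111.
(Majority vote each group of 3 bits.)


Groups: 110, 000, 111, 111
Majority votes: 1011

1011


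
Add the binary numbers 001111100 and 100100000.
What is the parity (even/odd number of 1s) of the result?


001111100 = 124
100100000 = 288
Sum = 412 = 110011100
1s count = 5

odd parity (5 ones in 110011100)


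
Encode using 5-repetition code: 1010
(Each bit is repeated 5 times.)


Each bit -> 5 copies

11111000001111100000


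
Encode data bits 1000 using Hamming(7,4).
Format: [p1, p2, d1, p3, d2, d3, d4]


Parity bits: p1=1, p2=1, p3=0

1110000


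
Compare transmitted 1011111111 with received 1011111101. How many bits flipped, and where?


XOR: 0000000010

1 error(s) at position(s): 8


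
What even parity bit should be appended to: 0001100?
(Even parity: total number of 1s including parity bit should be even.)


Number of 1s in data: 2
Parity bit: 0

0


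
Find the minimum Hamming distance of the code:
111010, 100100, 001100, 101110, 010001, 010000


Comparing all pairs, minimum distance: 1
Can detect 0 errors, correct 0 errors

1


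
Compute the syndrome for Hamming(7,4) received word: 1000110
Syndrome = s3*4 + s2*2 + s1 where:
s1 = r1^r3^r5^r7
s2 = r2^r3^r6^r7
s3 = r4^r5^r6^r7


s1=0, s2=1, s3=0

Syndrome = 2 (error at position 2)


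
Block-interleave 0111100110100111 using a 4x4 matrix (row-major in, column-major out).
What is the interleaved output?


Matrix:
  0111
  1001
  1010
  0111
Read columns: 0110100110111101

0110100110111101


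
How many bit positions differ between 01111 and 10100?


XOR: 11011
Count of 1s: 4

4


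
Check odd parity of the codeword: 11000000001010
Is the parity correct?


Number of 1s: 4

No, parity error (4 ones)


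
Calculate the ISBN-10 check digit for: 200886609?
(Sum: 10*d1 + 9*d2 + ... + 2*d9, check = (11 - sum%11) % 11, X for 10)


Weighted sum: 196
196 mod 11 = 9

Check digit: 2


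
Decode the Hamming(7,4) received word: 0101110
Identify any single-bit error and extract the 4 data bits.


Syndrome = 5: error at position 5

Data: 0010 (corrected bit 5)


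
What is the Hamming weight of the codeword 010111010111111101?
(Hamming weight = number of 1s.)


Counting 1s in 010111010111111101

13


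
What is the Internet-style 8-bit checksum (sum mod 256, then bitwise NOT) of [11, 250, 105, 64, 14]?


Sum = 444 mod 256 = 188
Complement = 67

67


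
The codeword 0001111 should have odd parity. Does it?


Number of 1s: 4

No, parity error (4 ones)


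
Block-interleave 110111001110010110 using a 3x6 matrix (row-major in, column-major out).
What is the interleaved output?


Matrix:
  110111
  001110
  010110
Read columns: 100101010111111100

100101010111111100


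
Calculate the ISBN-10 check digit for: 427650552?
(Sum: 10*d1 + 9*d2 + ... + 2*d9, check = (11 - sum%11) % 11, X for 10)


Weighted sum: 225
225 mod 11 = 5

Check digit: 6


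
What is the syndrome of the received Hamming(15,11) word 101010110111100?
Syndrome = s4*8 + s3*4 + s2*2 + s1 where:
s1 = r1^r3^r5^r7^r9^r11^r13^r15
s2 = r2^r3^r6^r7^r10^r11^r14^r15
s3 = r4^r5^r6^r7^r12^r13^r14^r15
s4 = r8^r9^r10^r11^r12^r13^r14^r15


s1=0, s2=0, s3=0, s4=1

Syndrome = 8 (error at position 8)


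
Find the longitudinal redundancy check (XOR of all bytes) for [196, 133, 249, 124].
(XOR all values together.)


XOR chain: 196 ^ 133 ^ 249 ^ 124 = 196

196


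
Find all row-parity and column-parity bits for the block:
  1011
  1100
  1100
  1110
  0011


Row parities: 10010
Column parities: 0110

Row P: 10010, Col P: 0110, Corner: 0


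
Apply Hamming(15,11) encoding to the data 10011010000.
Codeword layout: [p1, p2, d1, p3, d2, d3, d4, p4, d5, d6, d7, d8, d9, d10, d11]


Parity bits: p1=0, p2=1, p3=1, p4=0

011100101010000


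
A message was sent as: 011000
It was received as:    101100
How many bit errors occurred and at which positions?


XOR: 110100

3 error(s) at position(s): 0, 1, 3


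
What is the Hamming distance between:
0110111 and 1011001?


XOR: 1101110
Count of 1s: 5

5


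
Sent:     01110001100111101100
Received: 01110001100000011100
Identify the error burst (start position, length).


XOR: 00000000000111110000

Burst at position 11, length 5


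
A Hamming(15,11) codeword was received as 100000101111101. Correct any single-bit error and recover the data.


Syndrome = 0: no error detected

Data: 00011111101 (no errors)


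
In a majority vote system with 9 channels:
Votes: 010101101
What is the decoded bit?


Ones: 5 out of 9
Threshold: 5

1 (5/9 voted 1)


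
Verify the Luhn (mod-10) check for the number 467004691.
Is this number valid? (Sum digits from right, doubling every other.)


Luhn sum = 38
38 mod 10 = 8

Invalid (Luhn sum mod 10 = 8)


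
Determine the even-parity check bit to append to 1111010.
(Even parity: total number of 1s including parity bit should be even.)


Number of 1s in data: 5
Parity bit: 1

1


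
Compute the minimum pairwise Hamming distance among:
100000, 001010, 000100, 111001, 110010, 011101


Comparing all pairs, minimum distance: 2
Can detect 1 errors, correct 0 errors

2
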